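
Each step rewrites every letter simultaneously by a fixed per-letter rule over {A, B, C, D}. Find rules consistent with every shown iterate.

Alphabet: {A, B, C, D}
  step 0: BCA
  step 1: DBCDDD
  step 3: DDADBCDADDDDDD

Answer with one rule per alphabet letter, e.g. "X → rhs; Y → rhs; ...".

  step 0 ⇒ step 1: BCA ⇒ DB·CD·DD
    A ↦ DD
    B ↦ DB
    C ↦ CD
    D ↦ A  (constrained at step 1)

A->DD, B->DB, C->CD, D->A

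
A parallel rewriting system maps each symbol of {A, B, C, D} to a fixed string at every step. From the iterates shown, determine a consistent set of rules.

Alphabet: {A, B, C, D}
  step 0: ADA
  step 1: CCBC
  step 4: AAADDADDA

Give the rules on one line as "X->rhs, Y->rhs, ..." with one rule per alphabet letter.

A->C, B->DD, C->A, D->CB

  step 0 ⇒ step 1: ADA ⇒ C·CB·C
    A ↦ C
    D ↦ CB
    B ↦ DD  (constrained at step 1)
    C ↦ A  (constrained at step 1)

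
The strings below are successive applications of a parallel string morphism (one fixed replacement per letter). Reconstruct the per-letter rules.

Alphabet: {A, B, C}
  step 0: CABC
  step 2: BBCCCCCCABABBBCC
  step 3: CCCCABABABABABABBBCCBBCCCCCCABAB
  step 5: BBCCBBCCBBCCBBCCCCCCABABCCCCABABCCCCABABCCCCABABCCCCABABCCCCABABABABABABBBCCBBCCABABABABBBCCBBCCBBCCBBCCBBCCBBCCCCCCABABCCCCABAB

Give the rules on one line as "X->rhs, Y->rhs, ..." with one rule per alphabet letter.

  step 2 ⇒ step 3: BBCCCCCCABABBBCC ⇒ CC·CC·AB·AB·AB·AB·AB·AB·BB·CC·BB·CC·CC·CC·AB·AB
    A ↦ BB
    B ↦ CC
    C ↦ AB

A->BB, B->CC, C->AB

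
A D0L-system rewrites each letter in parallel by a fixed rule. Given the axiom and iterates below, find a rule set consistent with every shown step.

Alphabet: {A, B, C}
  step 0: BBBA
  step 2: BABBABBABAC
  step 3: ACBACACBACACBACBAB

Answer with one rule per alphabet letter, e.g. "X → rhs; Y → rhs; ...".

  step 2 ⇒ step 3: BABBABBABAC ⇒ AC·B·AC·AC·B·AC·AC·B·AC·B·AB
    A ↦ B
    B ↦ AC
    C ↦ AB

A->B, B->AC, C->AB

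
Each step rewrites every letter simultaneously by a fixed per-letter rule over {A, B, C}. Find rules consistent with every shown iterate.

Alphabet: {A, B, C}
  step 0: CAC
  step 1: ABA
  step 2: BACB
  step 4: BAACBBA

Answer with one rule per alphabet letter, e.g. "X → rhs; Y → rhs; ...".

  step 1 ⇒ step 2: ABA ⇒ B·AC·B
    A ↦ B
    B ↦ AC
  step 0 ⇒ step 1: CAC ⇒ A·B·A
    C ↦ A

A->B, B->AC, C->A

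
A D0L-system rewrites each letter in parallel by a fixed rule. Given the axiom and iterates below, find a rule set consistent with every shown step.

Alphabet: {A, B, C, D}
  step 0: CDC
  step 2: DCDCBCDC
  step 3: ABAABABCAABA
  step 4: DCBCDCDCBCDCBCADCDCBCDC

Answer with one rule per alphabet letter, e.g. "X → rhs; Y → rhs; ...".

A->DC, B->BC, C->A, D->AB

  step 3 ⇒ step 4: ABAABABCAABA ⇒ DC·BC·DC·DC·BC·DC·BC·A·DC·DC·BC·DC
    A ↦ DC
    B ↦ BC
    C ↦ A
  step 2 ⇒ step 3: DCDCBCDC ⇒ AB·A·AB·A·BC·A·AB·A
    D ↦ AB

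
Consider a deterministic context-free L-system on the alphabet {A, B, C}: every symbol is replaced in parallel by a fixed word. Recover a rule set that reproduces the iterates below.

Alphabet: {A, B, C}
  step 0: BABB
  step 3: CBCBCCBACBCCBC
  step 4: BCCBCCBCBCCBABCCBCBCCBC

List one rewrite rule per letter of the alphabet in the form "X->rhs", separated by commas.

  step 3 ⇒ step 4: CBCBCCBACBCCBC ⇒ BC·C·BC·C·BC·BC·C·BA·BC·C·BC·BC·C·BC
    A ↦ BA
    B ↦ C
    C ↦ BC

A->BA, B->C, C->BC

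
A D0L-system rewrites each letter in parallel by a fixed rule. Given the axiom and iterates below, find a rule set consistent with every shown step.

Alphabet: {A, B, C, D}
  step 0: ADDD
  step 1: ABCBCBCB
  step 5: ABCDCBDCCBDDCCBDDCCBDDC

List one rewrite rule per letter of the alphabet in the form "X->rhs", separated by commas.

  step 0 ⇒ step 1: ADDD ⇒ AB·CB·CB·CB
    A ↦ AB
    D ↦ CB
    B ↦ C  (constrained at step 1)
    C ↦ D  (constrained at step 1)

A->AB, B->C, C->D, D->CB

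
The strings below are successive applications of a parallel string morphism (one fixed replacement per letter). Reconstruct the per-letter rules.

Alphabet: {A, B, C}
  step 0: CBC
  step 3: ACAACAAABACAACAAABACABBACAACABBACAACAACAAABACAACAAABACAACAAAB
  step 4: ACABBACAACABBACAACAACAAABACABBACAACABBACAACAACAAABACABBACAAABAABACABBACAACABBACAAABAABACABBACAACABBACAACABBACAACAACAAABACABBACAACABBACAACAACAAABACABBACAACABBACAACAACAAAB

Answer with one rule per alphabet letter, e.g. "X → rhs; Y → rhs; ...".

A->ACA, B->AAB, C->BB

  step 3 ⇒ step 4: ACAACAAABACAACAAABACABBACAACABBACAACAACAAABACAACAAABACAACAAAB ⇒ ACA·BB·ACA·ACA·BB·ACA·ACA·ACA·AAB·ACA·BB·ACA·ACA·BB·ACA·ACA·ACA·AAB·ACA·BB·ACA·AAB·AAB·ACA·BB·ACA·ACA·BB·ACA·AAB·AAB·ACA·BB·ACA·ACA·BB·ACA·ACA·BB·ACA·ACA·ACA·AAB·ACA·BB·ACA·ACA·BB·ACA·ACA·ACA·AAB·ACA·BB·ACA·ACA·BB·ACA·ACA·ACA·AAB
    A ↦ ACA
    B ↦ AAB
    C ↦ BB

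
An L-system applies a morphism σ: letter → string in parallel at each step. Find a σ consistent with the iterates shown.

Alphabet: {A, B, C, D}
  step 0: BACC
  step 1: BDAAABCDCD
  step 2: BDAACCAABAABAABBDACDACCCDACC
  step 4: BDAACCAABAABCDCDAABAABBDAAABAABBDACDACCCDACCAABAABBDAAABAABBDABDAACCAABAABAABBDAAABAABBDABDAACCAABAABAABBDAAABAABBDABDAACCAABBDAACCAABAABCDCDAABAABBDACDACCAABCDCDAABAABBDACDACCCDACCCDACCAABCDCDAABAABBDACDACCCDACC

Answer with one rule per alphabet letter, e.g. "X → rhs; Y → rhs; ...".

  step 1 ⇒ step 2: BDAAABCDCD ⇒ BDA·ACC·AAB·AAB·AAB·BDA·CD·ACC·CD·ACC
    A ↦ AAB
    B ↦ BDA
    C ↦ CD
    D ↦ ACC

A->AAB, B->BDA, C->CD, D->ACC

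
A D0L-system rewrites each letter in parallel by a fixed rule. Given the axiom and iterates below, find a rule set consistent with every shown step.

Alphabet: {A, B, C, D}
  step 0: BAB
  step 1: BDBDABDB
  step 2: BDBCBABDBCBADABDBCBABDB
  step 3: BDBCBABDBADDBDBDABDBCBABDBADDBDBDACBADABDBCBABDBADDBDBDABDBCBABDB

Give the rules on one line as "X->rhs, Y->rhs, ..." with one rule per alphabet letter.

  step 2 ⇒ step 3: BDBCBABDBCBADABDBCBABDB ⇒ BDB·CBA·BDB·ADD·BDB·DA·BDB·CBA·BDB·ADD·BDB·DA·CBA·DA·BDB·CBA·BDB·ADD·BDB·DA·BDB·CBA·BDB
    A ↦ DA
    B ↦ BDB
    C ↦ ADD
    D ↦ CBA

A->DA, B->BDB, C->ADD, D->CBA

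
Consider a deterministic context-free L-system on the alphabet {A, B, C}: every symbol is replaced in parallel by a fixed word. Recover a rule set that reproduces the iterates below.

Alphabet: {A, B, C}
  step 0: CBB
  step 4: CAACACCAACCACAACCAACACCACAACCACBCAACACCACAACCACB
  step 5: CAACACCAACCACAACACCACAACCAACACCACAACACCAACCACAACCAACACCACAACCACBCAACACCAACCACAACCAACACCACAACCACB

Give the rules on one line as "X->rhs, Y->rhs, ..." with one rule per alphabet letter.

A->AC, B->CB, C->CA

  step 4 ⇒ step 5: CAACACCAACCACAACCAACACCACAACCACBCAACACCACAACCACB ⇒ CA·AC·AC·CA·AC·CA·CA·AC·AC·CA·CA·AC·CA·AC·AC·CA·CA·AC·AC·CA·AC·CA·CA·AC·CA·AC·AC·CA·CA·AC·CA·CB·CA·AC·AC·CA·AC·CA·CA·AC·CA·AC·AC·CA·CA·AC·CA·CB
    A ↦ AC
    B ↦ CB
    C ↦ CA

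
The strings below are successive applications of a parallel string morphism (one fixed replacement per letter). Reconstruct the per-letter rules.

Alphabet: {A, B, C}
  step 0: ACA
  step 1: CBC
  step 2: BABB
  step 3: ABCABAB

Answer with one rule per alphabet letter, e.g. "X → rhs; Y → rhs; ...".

  step 2 ⇒ step 3: BABB ⇒ AB·C·AB·AB
    A ↦ C
    B ↦ AB
  step 0 ⇒ step 1: ACA ⇒ C·B·C
    C ↦ B

A->C, B->AB, C->B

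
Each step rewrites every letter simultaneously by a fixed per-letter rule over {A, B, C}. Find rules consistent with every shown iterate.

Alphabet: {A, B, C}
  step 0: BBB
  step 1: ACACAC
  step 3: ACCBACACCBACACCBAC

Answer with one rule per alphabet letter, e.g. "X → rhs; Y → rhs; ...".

A->B, B->AC, C->CB

  step 0 ⇒ step 1: BBB ⇒ AC·AC·AC
    B ↦ AC
    A ↦ B  (constrained at step 1)
    C ↦ CB  (constrained at step 1)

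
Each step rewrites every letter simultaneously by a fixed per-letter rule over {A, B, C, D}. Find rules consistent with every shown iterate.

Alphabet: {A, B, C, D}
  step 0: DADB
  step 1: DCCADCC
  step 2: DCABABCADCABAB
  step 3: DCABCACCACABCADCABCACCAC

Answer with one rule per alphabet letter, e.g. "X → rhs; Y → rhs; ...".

A->CA, B->C, C->AB, D->DC

  step 2 ⇒ step 3: DCABABCADCABAB ⇒ DC·AB·CA·C·CA·C·AB·CA·DC·AB·CA·C·CA·C
    A ↦ CA
    B ↦ C
    C ↦ AB
    D ↦ DC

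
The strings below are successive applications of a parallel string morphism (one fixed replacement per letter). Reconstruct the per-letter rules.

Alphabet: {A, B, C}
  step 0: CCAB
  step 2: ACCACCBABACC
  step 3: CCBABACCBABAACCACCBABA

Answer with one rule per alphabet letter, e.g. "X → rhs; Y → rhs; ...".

A->CC, B->A, C->BA

  step 2 ⇒ step 3: ACCACCBABACC ⇒ CC·BA·BA·CC·BA·BA·A·CC·A·CC·BA·BA
    A ↦ CC
    B ↦ A
    C ↦ BA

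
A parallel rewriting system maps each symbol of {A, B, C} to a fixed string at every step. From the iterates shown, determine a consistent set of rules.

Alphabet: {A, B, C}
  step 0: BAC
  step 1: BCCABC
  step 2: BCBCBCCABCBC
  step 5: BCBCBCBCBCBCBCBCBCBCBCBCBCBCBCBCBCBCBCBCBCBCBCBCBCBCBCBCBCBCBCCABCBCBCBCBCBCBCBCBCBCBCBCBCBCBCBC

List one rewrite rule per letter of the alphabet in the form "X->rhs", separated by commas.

A->CA, B->BC, C->BC

  step 1 ⇒ step 2: BCCABC ⇒ BC·BC·BC·CA·BC·BC
    A ↦ CA
    B ↦ BC
    C ↦ BC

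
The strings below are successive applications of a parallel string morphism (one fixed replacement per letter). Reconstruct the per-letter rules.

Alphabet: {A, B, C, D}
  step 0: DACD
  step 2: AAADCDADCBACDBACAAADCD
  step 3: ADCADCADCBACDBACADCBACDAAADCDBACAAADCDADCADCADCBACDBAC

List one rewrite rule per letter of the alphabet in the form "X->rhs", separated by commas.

  step 2 ⇒ step 3: AAADCDADCBACDBACAAADCD ⇒ ADC·ADC·ADC·BAC·D·BAC·ADC·BAC·D·AA·ADC·D·BAC·AA·ADC·D·ADC·ADC·ADC·BAC·D·BAC
    A ↦ ADC
    B ↦ AA
    C ↦ D
    D ↦ BAC

A->ADC, B->AA, C->D, D->BAC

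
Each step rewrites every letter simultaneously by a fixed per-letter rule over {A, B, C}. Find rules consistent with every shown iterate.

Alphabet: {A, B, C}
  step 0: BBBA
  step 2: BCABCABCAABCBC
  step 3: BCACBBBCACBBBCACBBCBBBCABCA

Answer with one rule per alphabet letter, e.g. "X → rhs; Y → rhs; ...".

A->CBB, B->BC, C->A

  step 2 ⇒ step 3: BCABCABCAABCBC ⇒ BC·A·CBB·BC·A·CBB·BC·A·CBB·CBB·BC·A·BC·A
    A ↦ CBB
    B ↦ BC
    C ↦ A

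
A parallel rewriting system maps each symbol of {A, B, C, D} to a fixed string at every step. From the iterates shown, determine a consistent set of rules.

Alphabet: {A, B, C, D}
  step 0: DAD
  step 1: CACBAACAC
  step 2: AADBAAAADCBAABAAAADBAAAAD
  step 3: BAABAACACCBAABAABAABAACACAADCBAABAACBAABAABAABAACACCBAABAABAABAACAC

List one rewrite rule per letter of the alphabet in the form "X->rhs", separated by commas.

  step 2 ⇒ step 3: AADBAAAADCBAABAAAADBAAAAD ⇒ BAA·BAA·CAC·C·BAA·BAA·BAA·BAA·CAC·AAD·C·BAA·BAA·C·BAA·BAA·BAA·BAA·CAC·C·BAA·BAA·BAA·BAA·CAC
    A ↦ BAA
    B ↦ C
    C ↦ AAD
    D ↦ CAC

A->BAA, B->C, C->AAD, D->CAC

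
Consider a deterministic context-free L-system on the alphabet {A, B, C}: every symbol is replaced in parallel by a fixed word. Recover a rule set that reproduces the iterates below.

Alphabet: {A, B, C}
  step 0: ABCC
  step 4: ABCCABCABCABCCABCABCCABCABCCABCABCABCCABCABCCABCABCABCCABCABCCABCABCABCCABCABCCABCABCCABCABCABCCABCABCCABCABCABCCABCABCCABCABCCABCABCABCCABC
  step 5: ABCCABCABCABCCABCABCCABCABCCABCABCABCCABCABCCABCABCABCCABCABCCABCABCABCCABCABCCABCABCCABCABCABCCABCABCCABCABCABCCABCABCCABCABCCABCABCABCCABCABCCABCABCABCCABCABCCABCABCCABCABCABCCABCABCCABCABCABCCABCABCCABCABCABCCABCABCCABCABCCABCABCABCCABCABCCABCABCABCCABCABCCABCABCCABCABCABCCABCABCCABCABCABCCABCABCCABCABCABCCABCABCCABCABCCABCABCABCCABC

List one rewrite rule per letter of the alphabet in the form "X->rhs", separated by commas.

A->AB, B->CC, C->ABC

  step 4 ⇒ step 5: ABCCABCABCABCCABCABCCABCABCCABCABCABCCABCABCCABCABCABCCABCABCCABCABCABCCABCABCCABCABCCABCABCABCCABCABCCABCABCABCCABCABCCABCABCCABCABCABCCABC ⇒ AB·CC·ABC·ABC·AB·CC·ABC·AB·CC·ABC·AB·CC·ABC·ABC·AB·CC·ABC·AB·CC·ABC·ABC·AB·CC·ABC·AB·CC·ABC·ABC·AB·CC·ABC·AB·CC·ABC·AB·CC·ABC·ABC·AB·CC·ABC·AB·CC·ABC·ABC·AB·CC·ABC·AB·CC·ABC·AB·CC·ABC·ABC·AB·CC·ABC·AB·CC·ABC·ABC·AB·CC·ABC·AB·CC·ABC·AB·CC·ABC·ABC·AB·CC·ABC·AB·CC·ABC·ABC·AB·CC·ABC·AB·CC·ABC·ABC·AB·CC·ABC·AB·CC·ABC·AB·CC·ABC·ABC·AB·CC·ABC·AB·CC·ABC·ABC·AB·CC·ABC·AB·CC·ABC·AB·CC·ABC·ABC·AB·CC·ABC·AB·CC·ABC·ABC·AB·CC·ABC·AB·CC·ABC·ABC·AB·CC·ABC·AB·CC·ABC·AB·CC·ABC·ABC·AB·CC·ABC
    A ↦ AB
    B ↦ CC
    C ↦ ABC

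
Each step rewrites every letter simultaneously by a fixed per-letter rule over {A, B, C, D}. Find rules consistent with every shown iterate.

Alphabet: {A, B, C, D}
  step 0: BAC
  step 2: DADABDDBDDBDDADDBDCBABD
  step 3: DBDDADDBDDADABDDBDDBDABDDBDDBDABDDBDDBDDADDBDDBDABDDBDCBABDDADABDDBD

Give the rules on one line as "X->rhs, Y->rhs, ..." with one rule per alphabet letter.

A->DAD, B->ABD, C->CB, D->DBD

  step 2 ⇒ step 3: DADABDDBDDBDDADDBDCBABD ⇒ DBD·DAD·DBD·DAD·ABD·DBD·DBD·ABD·DBD·DBD·ABD·DBD·DBD·DAD·DBD·DBD·ABD·DBD·CB·ABD·DAD·ABD·DBD
    A ↦ DAD
    B ↦ ABD
    C ↦ CB
    D ↦ DBD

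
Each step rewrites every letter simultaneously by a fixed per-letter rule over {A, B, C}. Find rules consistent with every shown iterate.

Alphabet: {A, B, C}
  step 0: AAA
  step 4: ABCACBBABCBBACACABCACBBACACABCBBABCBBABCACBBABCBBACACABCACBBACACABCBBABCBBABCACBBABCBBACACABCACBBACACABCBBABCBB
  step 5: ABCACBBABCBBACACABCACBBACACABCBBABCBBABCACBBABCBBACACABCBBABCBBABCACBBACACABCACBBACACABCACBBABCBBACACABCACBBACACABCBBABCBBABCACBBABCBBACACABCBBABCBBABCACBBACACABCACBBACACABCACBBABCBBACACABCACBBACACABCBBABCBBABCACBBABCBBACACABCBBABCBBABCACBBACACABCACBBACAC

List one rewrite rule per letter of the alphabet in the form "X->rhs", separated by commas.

  step 4 ⇒ step 5: ABCACBBABCBBACACABCACBBACACABCBBABCBBABCACBBABCBBACACABCACBBACACABCBBABCBBABCACBBABCBBACACABCACBBACACABCBBABCBB ⇒ ABC·AC·BB·ABC·BB·AC·AC·ABC·AC·BB·AC·AC·ABC·BB·ABC·BB·ABC·AC·BB·ABC·BB·AC·AC·ABC·BB·ABC·BB·ABC·AC·BB·AC·AC·ABC·AC·BB·AC·AC·ABC·AC·BB·ABC·BB·AC·AC·ABC·AC·BB·AC·AC·ABC·BB·ABC·BB·ABC·AC·BB·ABC·BB·AC·AC·ABC·BB·ABC·BB·ABC·AC·BB·AC·AC·ABC·AC·BB·AC·AC·ABC·AC·BB·ABC·BB·AC·AC·ABC·AC·BB·AC·AC·ABC·BB·ABC·BB·ABC·AC·BB·ABC·BB·AC·AC·ABC·BB·ABC·BB·ABC·AC·BB·AC·AC·ABC·AC·BB·AC·AC
    A ↦ ABC
    B ↦ AC
    C ↦ BB

A->ABC, B->AC, C->BB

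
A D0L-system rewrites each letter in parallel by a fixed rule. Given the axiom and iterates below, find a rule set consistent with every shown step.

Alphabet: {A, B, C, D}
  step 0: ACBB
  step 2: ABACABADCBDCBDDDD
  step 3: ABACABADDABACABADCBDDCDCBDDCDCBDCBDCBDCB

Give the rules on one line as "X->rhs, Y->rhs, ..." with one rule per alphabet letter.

  step 2 ⇒ step 3: ABACABADCBDCBDDDD ⇒ ABA·C·ABA·DD·ABA·C·ABA·DCB·DD·C·DCB·DD·C·DCB·DCB·DCB·DCB
    A ↦ ABA
    B ↦ C
    C ↦ DD
    D ↦ DCB

A->ABA, B->C, C->DD, D->DCB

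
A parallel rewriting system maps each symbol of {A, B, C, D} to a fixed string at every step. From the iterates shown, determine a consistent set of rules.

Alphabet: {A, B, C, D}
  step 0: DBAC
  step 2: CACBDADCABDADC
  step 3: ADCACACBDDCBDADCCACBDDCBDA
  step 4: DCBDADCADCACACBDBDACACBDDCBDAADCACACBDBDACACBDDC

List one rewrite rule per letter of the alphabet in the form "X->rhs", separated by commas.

A->DC, B->CAC, C->A, D->BD

  step 3 ⇒ step 4: ADCACACBDDCBDADCCACBDDCBDA ⇒ DC·BD·A·DC·A·DC·A·CAC·BD·BD·A·CAC·BD·DC·BD·A·A·DC·A·CAC·BD·BD·A·CAC·BD·DC
    A ↦ DC
    B ↦ CAC
    C ↦ A
    D ↦ BD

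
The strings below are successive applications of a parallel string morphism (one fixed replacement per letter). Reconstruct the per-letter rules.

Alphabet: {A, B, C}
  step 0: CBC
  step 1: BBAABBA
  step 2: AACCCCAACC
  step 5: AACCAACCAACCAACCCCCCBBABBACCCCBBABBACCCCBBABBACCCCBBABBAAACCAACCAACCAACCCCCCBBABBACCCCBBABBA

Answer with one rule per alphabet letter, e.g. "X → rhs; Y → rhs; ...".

A->CC, B->A, C->BBA

  step 1 ⇒ step 2: BBAABBA ⇒ A·A·CC·CC·A·A·CC
    A ↦ CC
    B ↦ A
  step 0 ⇒ step 1: CBC ⇒ BBA·A·BBA
    C ↦ BBA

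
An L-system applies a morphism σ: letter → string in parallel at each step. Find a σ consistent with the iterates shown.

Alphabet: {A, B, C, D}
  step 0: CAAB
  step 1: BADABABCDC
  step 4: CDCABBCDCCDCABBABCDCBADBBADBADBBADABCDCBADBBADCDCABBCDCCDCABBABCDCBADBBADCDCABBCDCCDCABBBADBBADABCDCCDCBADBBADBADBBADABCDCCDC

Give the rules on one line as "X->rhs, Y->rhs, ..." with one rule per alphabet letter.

A->AB, B->CDC, C->BAD, D->B

  step 0 ⇒ step 1: CAAB ⇒ BAD·AB·AB·CDC
    A ↦ AB
    B ↦ CDC
    C ↦ BAD
    D ↦ B  (constrained at step 1)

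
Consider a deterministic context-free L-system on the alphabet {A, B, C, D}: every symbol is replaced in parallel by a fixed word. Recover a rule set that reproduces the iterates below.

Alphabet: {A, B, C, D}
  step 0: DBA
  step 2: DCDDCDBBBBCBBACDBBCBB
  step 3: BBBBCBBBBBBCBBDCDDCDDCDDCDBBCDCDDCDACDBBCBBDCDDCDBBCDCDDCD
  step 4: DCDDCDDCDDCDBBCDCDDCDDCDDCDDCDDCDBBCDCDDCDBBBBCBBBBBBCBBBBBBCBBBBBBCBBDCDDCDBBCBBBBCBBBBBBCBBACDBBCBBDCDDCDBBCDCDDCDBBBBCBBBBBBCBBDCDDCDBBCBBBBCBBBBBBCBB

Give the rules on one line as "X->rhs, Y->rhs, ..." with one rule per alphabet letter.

A->ACD, B->DCD, C->BBC, D->BB

  step 3 ⇒ step 4: BBBBCBBBBBBCBBDCDDCDDCDDCDBBCDCDDCDACDBBCBBDCDDCDBBCDCDDCD ⇒ DCD·DCD·DCD·DCD·BBC·DCD·DCD·DCD·DCD·DCD·DCD·BBC·DCD·DCD·BB·BBC·BB·BB·BBC·BB·BB·BBC·BB·BB·BBC·BB·DCD·DCD·BBC·BB·BBC·BB·BB·BBC·BB·ACD·BBC·BB·DCD·DCD·BBC·DCD·DCD·BB·BBC·BB·BB·BBC·BB·DCD·DCD·BBC·BB·BBC·BB·BB·BBC·BB
    A ↦ ACD
    B ↦ DCD
    C ↦ BBC
    D ↦ BB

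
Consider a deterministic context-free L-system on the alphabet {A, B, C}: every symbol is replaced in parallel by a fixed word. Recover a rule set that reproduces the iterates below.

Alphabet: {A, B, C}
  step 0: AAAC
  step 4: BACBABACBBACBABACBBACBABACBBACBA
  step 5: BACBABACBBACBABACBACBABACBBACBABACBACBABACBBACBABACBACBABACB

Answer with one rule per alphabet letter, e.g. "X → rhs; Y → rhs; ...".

A->B, B->BAC, C->A

  step 4 ⇒ step 5: BACBABACBBACBABACBBACBABACBBACBA ⇒ BAC·B·A·BAC·B·BAC·B·A·BAC·BAC·B·A·BAC·B·BAC·B·A·BAC·BAC·B·A·BAC·B·BAC·B·A·BAC·BAC·B·A·BAC·B
    A ↦ B
    B ↦ BAC
    C ↦ A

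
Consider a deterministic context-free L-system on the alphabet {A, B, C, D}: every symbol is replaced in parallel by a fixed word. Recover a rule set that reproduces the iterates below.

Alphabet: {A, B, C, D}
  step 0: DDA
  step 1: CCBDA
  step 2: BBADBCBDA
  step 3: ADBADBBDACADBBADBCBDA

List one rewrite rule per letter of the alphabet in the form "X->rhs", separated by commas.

  step 2 ⇒ step 3: BBADBCBDA ⇒ ADB·ADB·BDA·C·ADB·B·ADB·C·BDA
    A ↦ BDA
    B ↦ ADB
    C ↦ B
    D ↦ C

A->BDA, B->ADB, C->B, D->C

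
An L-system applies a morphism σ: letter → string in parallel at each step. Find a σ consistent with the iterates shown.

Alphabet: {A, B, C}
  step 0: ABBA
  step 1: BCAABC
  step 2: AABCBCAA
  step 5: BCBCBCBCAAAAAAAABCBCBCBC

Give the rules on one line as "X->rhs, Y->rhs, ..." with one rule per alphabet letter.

  step 1 ⇒ step 2: BCAABC ⇒ A·A·BC·BC·A·A
    A ↦ BC
    B ↦ A
    C ↦ A

A->BC, B->A, C->A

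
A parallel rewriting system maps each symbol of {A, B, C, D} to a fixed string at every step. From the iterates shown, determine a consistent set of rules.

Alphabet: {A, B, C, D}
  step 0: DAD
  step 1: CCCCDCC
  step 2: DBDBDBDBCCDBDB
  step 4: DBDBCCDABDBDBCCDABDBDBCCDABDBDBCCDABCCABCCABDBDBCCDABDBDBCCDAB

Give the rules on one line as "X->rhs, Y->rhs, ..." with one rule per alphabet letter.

A->CCD, B->AB, C->DB, D->CC

  step 1 ⇒ step 2: CCCCDCC ⇒ DB·DB·DB·DB·CC·DB·DB
    C ↦ DB
    D ↦ CC
  step 0 ⇒ step 1: DAD ⇒ CC·CCD·CC
    A ↦ CCD
    B ↦ AB  (constrained at step 2)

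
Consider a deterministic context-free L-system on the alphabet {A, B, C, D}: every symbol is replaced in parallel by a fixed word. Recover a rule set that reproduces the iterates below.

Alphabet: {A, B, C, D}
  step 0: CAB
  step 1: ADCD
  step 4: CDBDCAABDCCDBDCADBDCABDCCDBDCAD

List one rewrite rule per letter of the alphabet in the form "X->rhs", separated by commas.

A->D, B->CD, C->A, D->BDC

  step 0 ⇒ step 1: CAB ⇒ A·D·CD
    A ↦ D
    B ↦ CD
    C ↦ A
    D ↦ BDC  (constrained at step 1)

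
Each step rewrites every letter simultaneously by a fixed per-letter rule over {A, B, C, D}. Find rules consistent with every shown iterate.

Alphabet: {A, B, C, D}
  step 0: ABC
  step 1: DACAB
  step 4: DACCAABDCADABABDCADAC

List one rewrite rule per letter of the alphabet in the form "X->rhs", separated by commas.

A->D, B->AC, C->AB, D->CA

  step 0 ⇒ step 1: ABC ⇒ D·AC·AB
    A ↦ D
    B ↦ AC
    C ↦ AB
    D ↦ CA  (constrained at step 1)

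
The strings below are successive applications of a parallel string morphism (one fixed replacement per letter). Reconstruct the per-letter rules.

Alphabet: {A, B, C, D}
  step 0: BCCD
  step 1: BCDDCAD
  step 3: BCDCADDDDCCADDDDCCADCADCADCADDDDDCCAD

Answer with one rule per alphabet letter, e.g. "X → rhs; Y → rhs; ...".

A->DDC, B->BC, C->D, D->CAD

  step 0 ⇒ step 1: BCCD ⇒ BC·D·D·CAD
    B ↦ BC
    C ↦ D
    D ↦ CAD
    A ↦ DDC  (constrained at step 1)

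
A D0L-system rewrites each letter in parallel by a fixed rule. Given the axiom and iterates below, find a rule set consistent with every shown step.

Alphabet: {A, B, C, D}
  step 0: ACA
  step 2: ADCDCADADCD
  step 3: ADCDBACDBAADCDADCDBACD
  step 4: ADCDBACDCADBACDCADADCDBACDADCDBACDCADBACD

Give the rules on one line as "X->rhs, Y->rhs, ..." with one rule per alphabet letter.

A->AD, B->C, C->BA, D->CD

  step 3 ⇒ step 4: ADCDBACDBAADCDADCDBACD ⇒ AD·CD·BA·CD·C·AD·BA·CD·C·AD·AD·CD·BA·CD·AD·CD·BA·CD·C·AD·BA·CD
    A ↦ AD
    B ↦ C
    C ↦ BA
    D ↦ CD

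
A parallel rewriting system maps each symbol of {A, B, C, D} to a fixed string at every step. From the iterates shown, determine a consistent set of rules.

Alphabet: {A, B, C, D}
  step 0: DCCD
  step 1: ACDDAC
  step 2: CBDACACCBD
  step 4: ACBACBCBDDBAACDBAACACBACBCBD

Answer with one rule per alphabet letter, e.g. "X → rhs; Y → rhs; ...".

A->CB, B->BA, C->D, D->AC

  step 1 ⇒ step 2: ACDDAC ⇒ CB·D·AC·AC·CB·D
    A ↦ CB
    C ↦ D
    D ↦ AC
    B ↦ BA  (constrained at step 2)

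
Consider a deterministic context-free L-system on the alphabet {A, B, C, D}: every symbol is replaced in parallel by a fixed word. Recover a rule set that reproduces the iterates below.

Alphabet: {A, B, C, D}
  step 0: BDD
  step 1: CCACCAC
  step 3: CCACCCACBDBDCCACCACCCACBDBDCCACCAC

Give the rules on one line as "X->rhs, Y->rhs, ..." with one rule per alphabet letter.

  step 0 ⇒ step 1: BDD ⇒ C·CAC·CAC
    B ↦ C
    D ↦ CAC
    A ↦ CCA  (constrained at step 1)
    C ↦ BD  (constrained at step 1)

A->CCA, B->C, C->BD, D->CAC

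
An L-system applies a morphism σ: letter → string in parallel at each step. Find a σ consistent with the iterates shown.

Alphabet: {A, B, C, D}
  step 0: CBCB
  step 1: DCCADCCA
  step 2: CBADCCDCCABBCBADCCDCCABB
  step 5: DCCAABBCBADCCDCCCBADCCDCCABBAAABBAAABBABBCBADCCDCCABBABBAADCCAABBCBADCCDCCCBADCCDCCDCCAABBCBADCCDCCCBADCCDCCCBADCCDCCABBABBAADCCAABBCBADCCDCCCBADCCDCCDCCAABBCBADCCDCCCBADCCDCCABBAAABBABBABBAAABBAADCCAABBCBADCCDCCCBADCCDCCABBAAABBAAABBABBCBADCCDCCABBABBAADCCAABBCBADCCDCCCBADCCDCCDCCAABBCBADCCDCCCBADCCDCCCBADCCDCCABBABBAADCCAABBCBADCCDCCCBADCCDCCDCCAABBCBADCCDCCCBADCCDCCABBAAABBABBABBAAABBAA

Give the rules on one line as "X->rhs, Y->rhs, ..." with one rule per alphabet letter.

A->ABB, B->A, C->DCC, D->CBA

  step 1 ⇒ step 2: DCCADCCA ⇒ CBA·DCC·DCC·ABB·CBA·DCC·DCC·ABB
    A ↦ ABB
    C ↦ DCC
    D ↦ CBA
  step 0 ⇒ step 1: CBCB ⇒ DCC·A·DCC·A
    B ↦ A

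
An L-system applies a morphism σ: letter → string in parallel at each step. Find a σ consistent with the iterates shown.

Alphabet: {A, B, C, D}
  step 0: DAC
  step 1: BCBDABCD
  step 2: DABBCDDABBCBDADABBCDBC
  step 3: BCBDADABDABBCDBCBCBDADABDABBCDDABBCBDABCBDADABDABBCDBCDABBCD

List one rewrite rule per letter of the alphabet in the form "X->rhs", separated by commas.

A->BDA, B->DAB, C->BCD, D->BC

  step 2 ⇒ step 3: DABBCDDABBCBDADABBCDBC ⇒ BC·BDA·DAB·DAB·BCD·BC·BC·BDA·DAB·DAB·BCD·DAB·BC·BDA·BC·BDA·DAB·DAB·BCD·BC·DAB·BCD
    A ↦ BDA
    B ↦ DAB
    C ↦ BCD
    D ↦ BC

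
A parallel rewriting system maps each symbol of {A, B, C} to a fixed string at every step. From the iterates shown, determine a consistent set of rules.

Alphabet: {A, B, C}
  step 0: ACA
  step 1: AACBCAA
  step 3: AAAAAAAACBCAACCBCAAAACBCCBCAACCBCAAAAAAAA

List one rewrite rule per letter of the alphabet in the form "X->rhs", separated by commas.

  step 0 ⇒ step 1: ACA ⇒ AA·CBC·AA
    A ↦ AA
    C ↦ CBC
    B ↦ AAC  (constrained at step 1)

A->AA, B->AAC, C->CBC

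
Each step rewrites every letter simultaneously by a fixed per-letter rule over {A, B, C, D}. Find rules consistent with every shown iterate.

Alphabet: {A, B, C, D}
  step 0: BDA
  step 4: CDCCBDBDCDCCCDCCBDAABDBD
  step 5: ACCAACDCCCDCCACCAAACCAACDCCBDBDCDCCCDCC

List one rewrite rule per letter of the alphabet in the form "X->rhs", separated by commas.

  step 4 ⇒ step 5: CDCCBDBDCDCCCDCCBDAABDBD ⇒ A·CC·A·A·CD·CC·CD·CC·A·CC·A·A·A·CC·A·A·CD·CC·BD·BD·CD·CC·CD·CC
    A ↦ BD
    B ↦ CD
    C ↦ A
    D ↦ CC

A->BD, B->CD, C->A, D->CC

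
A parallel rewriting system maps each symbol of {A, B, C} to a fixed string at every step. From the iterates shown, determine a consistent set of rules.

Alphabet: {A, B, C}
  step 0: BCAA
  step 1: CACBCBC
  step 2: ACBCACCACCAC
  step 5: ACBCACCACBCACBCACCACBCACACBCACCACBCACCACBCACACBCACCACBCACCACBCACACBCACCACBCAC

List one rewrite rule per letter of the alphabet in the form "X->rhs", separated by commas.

  step 1 ⇒ step 2: CACBCBC ⇒ AC·BC·AC·C·AC·C·AC
    A ↦ BC
    B ↦ C
    C ↦ AC

A->BC, B->C, C->AC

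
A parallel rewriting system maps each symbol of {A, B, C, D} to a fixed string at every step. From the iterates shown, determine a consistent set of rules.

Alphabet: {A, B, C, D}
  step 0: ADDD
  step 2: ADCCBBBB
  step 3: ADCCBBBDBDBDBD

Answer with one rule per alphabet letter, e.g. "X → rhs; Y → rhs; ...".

  step 2 ⇒ step 3: ADCCBBBB ⇒ ADC·C·B·B·BD·BD·BD·BD
    A ↦ ADC
    B ↦ BD
    C ↦ B
    D ↦ C

A->ADC, B->BD, C->B, D->C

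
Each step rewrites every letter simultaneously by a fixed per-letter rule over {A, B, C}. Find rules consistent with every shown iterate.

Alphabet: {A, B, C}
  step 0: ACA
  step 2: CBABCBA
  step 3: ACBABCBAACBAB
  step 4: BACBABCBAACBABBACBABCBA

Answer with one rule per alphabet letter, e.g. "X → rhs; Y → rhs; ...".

  step 3 ⇒ step 4: ACBABCBAACBAB ⇒ B·A·CBA·B·CBA·A·CBA·B·B·A·CBA·B·CBA
    A ↦ B
    B ↦ CBA
    C ↦ A

A->B, B->CBA, C->A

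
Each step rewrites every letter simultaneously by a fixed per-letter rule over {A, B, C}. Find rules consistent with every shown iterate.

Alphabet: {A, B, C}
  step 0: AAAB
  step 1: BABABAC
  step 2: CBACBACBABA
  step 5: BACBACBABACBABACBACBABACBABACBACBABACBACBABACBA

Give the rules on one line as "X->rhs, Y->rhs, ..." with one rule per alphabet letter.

  step 1 ⇒ step 2: BABABAC ⇒ C·BA·C·BA·C·BA·BA
    A ↦ BA
    B ↦ C
    C ↦ BA

A->BA, B->C, C->BA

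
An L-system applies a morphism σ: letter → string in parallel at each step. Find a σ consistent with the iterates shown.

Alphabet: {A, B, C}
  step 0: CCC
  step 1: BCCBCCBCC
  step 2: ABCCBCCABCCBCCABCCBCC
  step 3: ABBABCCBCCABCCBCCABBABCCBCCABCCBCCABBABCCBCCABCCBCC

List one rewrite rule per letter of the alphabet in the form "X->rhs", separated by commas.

  step 2 ⇒ step 3: ABCCBCCABCCBCCABCCBCC ⇒ ABB·A·BCC·BCC·A·BCC·BCC·ABB·A·BCC·BCC·A·BCC·BCC·ABB·A·BCC·BCC·A·BCC·BCC
    A ↦ ABB
    B ↦ A
    C ↦ BCC

A->ABB, B->A, C->BCC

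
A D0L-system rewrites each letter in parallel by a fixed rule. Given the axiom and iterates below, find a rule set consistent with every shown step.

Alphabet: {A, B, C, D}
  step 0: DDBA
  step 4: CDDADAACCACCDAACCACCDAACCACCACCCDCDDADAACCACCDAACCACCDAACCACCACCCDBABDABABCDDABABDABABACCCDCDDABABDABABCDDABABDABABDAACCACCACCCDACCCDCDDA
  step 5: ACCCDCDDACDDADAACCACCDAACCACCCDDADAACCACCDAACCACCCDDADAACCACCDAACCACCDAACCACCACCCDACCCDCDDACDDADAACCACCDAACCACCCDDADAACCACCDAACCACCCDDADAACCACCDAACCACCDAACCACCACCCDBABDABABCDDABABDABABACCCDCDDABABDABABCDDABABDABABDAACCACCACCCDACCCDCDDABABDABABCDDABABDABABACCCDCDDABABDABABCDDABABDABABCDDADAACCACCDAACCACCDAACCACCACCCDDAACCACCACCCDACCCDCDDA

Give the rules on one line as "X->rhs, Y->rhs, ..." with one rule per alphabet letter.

A->DA, B->BAB, C->ACC, D->CD

  step 4 ⇒ step 5: CDDADAACCACCDAACCACCDAACCACCACCCDCDDADAACCACCDAACCACCDAACCACCACCCDBABDABABCDDABABDABABACCCDCDDABABDABABCDDABABDABABDAACCACCACCCDACCCDCDDA ⇒ ACC·CD·CD·DA·CD·DA·DA·ACC·ACC·DA·ACC·ACC·CD·DA·DA·ACC·ACC·DA·ACC·ACC·CD·DA·DA·ACC·ACC·DA·ACC·ACC·DA·ACC·ACC·ACC·CD·ACC·CD·CD·DA·CD·DA·DA·ACC·ACC·DA·ACC·ACC·CD·DA·DA·ACC·ACC·DA·ACC·ACC·CD·DA·DA·ACC·ACC·DA·ACC·ACC·DA·ACC·ACC·ACC·CD·BAB·DA·BAB·CD·DA·BAB·DA·BAB·ACC·CD·CD·DA·BAB·DA·BAB·CD·DA·BAB·DA·BAB·DA·ACC·ACC·ACC·CD·ACC·CD·CD·DA·BAB·DA·BAB·CD·DA·BAB·DA·BAB·ACC·CD·CD·DA·BAB·DA·BAB·CD·DA·BAB·DA·BAB·CD·DA·DA·ACC·ACC·DA·ACC·ACC·DA·ACC·ACC·ACC·CD·DA·ACC·ACC·ACC·CD·ACC·CD·CD·DA
    A ↦ DA
    B ↦ BAB
    C ↦ ACC
    D ↦ CD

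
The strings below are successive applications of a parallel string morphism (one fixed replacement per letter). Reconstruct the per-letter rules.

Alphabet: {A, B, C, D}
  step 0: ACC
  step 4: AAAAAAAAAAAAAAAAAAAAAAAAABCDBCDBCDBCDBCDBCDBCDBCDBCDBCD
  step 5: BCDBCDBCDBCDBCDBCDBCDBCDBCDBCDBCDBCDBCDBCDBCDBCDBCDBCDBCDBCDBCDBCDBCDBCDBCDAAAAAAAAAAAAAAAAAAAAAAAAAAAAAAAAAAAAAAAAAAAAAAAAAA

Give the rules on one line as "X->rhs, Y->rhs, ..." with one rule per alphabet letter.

A->BCD, B->AA, C->A, D->AA

  step 4 ⇒ step 5: AAAAAAAAAAAAAAAAAAAAAAAAABCDBCDBCDBCDBCDBCDBCDBCDBCDBCD ⇒ BCD·BCD·BCD·BCD·BCD·BCD·BCD·BCD·BCD·BCD·BCD·BCD·BCD·BCD·BCD·BCD·BCD·BCD·BCD·BCD·BCD·BCD·BCD·BCD·BCD·AA·A·AA·AA·A·AA·AA·A·AA·AA·A·AA·AA·A·AA·AA·A·AA·AA·A·AA·AA·A·AA·AA·A·AA·AA·A·AA
    A ↦ BCD
    B ↦ AA
    C ↦ A
    D ↦ AA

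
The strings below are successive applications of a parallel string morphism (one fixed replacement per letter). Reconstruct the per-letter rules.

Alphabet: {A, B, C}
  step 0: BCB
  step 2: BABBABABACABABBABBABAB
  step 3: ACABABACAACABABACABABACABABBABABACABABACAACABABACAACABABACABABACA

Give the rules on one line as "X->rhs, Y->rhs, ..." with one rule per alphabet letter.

  step 2 ⇒ step 3: BABBABABACABABBABBABAB ⇒ ACA·BAB·ACA·ACA·BAB·ACA·BAB·ACA·BAB·BA·BAB·ACA·BAB·ACA·ACA·BAB·ACA·ACA·BAB·ACA·BAB·ACA
    A ↦ BAB
    B ↦ ACA
    C ↦ BA

A->BAB, B->ACA, C->BA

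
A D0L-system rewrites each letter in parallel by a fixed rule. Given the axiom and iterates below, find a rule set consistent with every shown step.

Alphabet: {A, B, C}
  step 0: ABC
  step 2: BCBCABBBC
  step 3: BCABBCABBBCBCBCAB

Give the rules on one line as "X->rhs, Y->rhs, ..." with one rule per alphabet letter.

A->B, B->BC, C->AB

  step 2 ⇒ step 3: BCBCABBBC ⇒ BC·AB·BC·AB·B·BC·BC·BC·AB
    A ↦ B
    B ↦ BC
    C ↦ AB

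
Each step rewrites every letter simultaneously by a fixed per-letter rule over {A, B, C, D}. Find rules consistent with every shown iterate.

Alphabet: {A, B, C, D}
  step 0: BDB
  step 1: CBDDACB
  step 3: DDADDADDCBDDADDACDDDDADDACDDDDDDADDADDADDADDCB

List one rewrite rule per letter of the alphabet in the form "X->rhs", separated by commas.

A->CDD, B->CB, C->DD, D->DDA

  step 0 ⇒ step 1: BDB ⇒ CB·DDA·CB
    B ↦ CB
    D ↦ DDA
    A ↦ CDD  (constrained at step 1)
    C ↦ DD  (constrained at step 1)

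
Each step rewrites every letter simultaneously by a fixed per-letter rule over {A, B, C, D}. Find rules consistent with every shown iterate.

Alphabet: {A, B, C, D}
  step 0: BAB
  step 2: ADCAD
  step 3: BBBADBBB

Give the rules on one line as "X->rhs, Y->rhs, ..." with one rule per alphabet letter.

A->B, B->C, C->AD, D->BB

  step 2 ⇒ step 3: ADCAD ⇒ B·BB·AD·B·BB
    A ↦ B
    C ↦ AD
    D ↦ BB
    B ↦ C  (constrained at step 0)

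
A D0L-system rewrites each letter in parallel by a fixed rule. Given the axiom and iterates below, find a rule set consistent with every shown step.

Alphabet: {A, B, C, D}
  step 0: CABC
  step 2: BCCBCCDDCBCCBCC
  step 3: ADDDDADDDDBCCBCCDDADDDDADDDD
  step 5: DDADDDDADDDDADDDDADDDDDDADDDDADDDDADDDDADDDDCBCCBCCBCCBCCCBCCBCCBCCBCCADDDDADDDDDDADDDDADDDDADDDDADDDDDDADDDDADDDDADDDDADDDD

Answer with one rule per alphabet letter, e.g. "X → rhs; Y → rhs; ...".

A->C, B->A, C->DD, D->BCC

  step 2 ⇒ step 3: BCCBCCDDCBCCBCC ⇒ A·DD·DD·A·DD·DD·BCC·BCC·DD·A·DD·DD·A·DD·DD
    B ↦ A
    C ↦ DD
    D ↦ BCC
    A ↦ C  (constrained at step 0)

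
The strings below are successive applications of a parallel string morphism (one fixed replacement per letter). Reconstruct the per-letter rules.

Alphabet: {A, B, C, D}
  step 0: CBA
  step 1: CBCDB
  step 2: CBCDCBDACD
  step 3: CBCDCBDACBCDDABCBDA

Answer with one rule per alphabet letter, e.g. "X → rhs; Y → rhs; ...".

  step 2 ⇒ step 3: CBCDCBDACD ⇒ CB·CD·CB·DA·CB·CD·DA·B·CB·DA
    A ↦ B
    B ↦ CD
    C ↦ CB
    D ↦ DA

A->B, B->CD, C->CB, D->DA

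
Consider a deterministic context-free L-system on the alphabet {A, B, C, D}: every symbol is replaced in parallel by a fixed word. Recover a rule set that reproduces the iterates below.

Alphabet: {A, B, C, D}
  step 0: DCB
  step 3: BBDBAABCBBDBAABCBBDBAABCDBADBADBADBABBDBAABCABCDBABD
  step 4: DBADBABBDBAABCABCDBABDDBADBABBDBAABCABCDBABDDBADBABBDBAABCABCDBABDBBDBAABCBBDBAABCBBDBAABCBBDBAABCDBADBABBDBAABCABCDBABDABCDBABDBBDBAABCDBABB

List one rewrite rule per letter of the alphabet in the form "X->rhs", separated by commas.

  step 3 ⇒ step 4: BBDBAABCBBDBAABCBBDBAABCDBADBADBADBABBDBAABCABCDBABD ⇒ DBA·DBA·BB·DBA·ABC·ABC·DBA·BD·DBA·DBA·BB·DBA·ABC·ABC·DBA·BD·DBA·DBA·BB·DBA·ABC·ABC·DBA·BD·BB·DBA·ABC·BB·DBA·ABC·BB·DBA·ABC·BB·DBA·ABC·DBA·DBA·BB·DBA·ABC·ABC·DBA·BD·ABC·DBA·BD·BB·DBA·ABC·DBA·BB
    A ↦ ABC
    B ↦ DBA
    C ↦ BD
    D ↦ BB

A->ABC, B->DBA, C->BD, D->BB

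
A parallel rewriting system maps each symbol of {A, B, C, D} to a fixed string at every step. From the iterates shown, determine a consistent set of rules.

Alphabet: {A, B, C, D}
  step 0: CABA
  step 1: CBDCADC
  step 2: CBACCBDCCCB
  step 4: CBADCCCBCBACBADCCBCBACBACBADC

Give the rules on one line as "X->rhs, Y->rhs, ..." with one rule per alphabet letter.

A->DC, B->A, C->CB, D->C

  step 1 ⇒ step 2: CBDCADC ⇒ CB·A·C·CB·DC·C·CB
    A ↦ DC
    B ↦ A
    C ↦ CB
    D ↦ C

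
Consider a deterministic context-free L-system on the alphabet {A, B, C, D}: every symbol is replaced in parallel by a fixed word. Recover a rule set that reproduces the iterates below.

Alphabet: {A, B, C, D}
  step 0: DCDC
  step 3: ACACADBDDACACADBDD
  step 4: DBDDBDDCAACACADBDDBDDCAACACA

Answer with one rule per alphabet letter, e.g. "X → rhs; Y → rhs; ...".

A->D, B->A, C->BD, D->CA

  step 3 ⇒ step 4: ACACADBDDACACADBDD ⇒ D·BD·D·BD·D·CA·A·CA·CA·D·BD·D·BD·D·CA·A·CA·CA
    A ↦ D
    B ↦ A
    C ↦ BD
    D ↦ CA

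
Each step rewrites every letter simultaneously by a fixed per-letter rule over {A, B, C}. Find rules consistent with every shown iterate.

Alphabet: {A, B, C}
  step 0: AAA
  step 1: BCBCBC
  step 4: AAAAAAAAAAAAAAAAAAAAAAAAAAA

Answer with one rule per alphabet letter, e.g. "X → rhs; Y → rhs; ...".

  step 0 ⇒ step 1: AAA ⇒ BC·BC·BC
    A ↦ BC
    B ↦ AA  (constrained at step 1)
    C ↦ A  (constrained at step 1)

A->BC, B->AA, C->A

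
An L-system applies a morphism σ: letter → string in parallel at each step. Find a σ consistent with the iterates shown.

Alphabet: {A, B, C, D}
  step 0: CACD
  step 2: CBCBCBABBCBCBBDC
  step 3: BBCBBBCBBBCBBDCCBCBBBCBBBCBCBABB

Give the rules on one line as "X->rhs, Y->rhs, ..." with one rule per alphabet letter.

A->BDC, B->CB, C->BB, D->A

  step 2 ⇒ step 3: CBCBCBABBCBCBBDC ⇒ BB·CB·BB·CB·BB·CB·BDC·CB·CB·BB·CB·BB·CB·CB·A·BB
    A ↦ BDC
    B ↦ CB
    C ↦ BB
    D ↦ A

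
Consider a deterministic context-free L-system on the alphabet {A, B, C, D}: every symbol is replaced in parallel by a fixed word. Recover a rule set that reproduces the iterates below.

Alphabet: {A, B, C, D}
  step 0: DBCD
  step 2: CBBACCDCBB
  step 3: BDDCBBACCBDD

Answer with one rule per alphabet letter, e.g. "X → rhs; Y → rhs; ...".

A->C, B->D, C->B, D->ACC

  step 2 ⇒ step 3: CBBACCDCBB ⇒ B·D·D·C·B·B·ACC·B·D·D
    A ↦ C
    B ↦ D
    C ↦ B
    D ↦ ACC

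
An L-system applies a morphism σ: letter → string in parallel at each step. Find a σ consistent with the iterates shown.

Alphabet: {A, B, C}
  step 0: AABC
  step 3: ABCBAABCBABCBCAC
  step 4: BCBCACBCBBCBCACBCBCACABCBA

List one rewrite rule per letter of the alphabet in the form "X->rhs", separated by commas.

  step 3 ⇒ step 4: ABCBAABCBABCBCAC ⇒ BCB·C·A·C·BCB·BCB·C·A·C·BCB·C·A·C·A·BCB·A
    A ↦ BCB
    B ↦ C
    C ↦ A

A->BCB, B->C, C->A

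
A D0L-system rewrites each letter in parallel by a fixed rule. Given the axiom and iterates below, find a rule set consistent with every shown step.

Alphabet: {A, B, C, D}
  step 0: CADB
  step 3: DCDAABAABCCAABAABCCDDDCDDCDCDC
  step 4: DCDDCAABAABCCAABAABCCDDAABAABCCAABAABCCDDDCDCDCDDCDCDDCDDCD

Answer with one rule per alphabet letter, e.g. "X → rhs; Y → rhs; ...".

  step 3 ⇒ step 4: DCDAABAABCCAABAABCCDDDCDDCDCDC ⇒ DC·D·DC·AAB·AAB·CC·AAB·AAB·CC·D·D·AAB·AAB·CC·AAB·AAB·CC·D·D·DC·DC·DC·D·DC·DC·D·DC·D·DC·D
    A ↦ AAB
    B ↦ CC
    C ↦ D
    D ↦ DC

A->AAB, B->CC, C->D, D->DC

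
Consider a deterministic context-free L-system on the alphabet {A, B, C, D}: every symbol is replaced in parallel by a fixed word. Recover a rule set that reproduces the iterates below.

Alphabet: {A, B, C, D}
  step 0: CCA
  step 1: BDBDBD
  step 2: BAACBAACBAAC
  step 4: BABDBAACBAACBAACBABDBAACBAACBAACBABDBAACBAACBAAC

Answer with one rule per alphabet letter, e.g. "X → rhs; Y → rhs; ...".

A->BD, B->BA, C->BD, D->AC

  step 1 ⇒ step 2: BDBDBD ⇒ BA·AC·BA·AC·BA·AC
    B ↦ BA
    D ↦ AC
  step 0 ⇒ step 1: CCA ⇒ BD·BD·BD
    A ↦ BD
  step 0 ⇒ step 1: CCA ⇒ BD·BD·BD
    C ↦ BD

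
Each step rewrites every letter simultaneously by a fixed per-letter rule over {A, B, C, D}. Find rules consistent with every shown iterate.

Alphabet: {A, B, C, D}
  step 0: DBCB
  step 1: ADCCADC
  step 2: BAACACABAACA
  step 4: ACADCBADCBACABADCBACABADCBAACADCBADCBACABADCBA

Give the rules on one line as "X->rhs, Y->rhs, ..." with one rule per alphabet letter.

A->BA, B->DC, C->CA, D->A

  step 1 ⇒ step 2: ADCCADC ⇒ BA·A·CA·CA·BA·A·CA
    A ↦ BA
    C ↦ CA
    D ↦ A
  step 0 ⇒ step 1: DBCB ⇒ A·DC·CA·DC
    B ↦ DC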